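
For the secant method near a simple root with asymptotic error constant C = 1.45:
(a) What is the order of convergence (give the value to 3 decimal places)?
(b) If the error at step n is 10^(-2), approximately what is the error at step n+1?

(a) Secant method has superlinear convergence with order φ = (1+√5)/2 ≈ 1.618.
    This means |e_{n+1}| ≈ C|e_n|^1.618.

(b) With |e_n| = 10^(-2) and C = 1.45:
    |e_{n+1}| ≈ 1.45 × (10^(-2))^1.618 = 1.45 × 10^(-3.24)

(a) ≈ 1.618 (golden ratio); (b) |e_{n+1}| ≈ 8.420e-04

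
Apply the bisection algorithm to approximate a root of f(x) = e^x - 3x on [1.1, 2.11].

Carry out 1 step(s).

f(x) = e^x - 3x
Initial interval: [1.1, 2.11]

Iteration 1:
  c_1 = (1.100000 + 2.110000)/2 = 1.605000
  f(c_1) = f(1.605000) = 0.162860
  f(a) × f(c) < 0, new interval: [1.100000, 1.605000]

After 1 iteration(s), the approximation is c_1 = 1.605000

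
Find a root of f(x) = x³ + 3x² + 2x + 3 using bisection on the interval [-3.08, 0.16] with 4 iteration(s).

f(x) = x³ + 3x² + 2x + 3
Initial interval: [-3.08, 0.16]

Iteration 1:
  c_1 = (-3.080000 + 0.160000)/2 = -1.460000
  f(c_1) = f(-1.460000) = 3.362664
  f(a) × f(c) < 0, new interval: [-3.080000, -1.460000]
Iteration 2:
  c_2 = (-3.080000 + (-1.460000))/2 = -2.270000
  f(c_2) = f(-2.270000) = 2.221617
  f(a) × f(c) < 0, new interval: [-3.080000, -2.270000]
Iteration 3:
  c_3 = (-3.080000 + (-2.270000))/2 = -2.675000
  f(c_3) = f(-2.675000) = -0.024422
  f(a) × f(c) ≥ 0, new interval: [-2.675000, -2.270000]
Iteration 4:
  c_4 = (-2.675000 + (-2.270000))/2 = -2.472500
  f(c_4) = f(-2.472500) = 1.279743
  f(a) × f(c) < 0, new interval: [-2.675000, -2.472500]

After 4 iteration(s), the approximation is c_4 = -2.472500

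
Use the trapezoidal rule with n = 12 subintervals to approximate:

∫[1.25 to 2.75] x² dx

f(x) = x²
a = 1.25, b = 2.75, n = 12
h = (b - a)/n = 0.125000

Trapezoidal rule: (h/2)[f(x₀) + 2f(x₁) + 2f(x₂) + ... + f(xₙ)]

x_0 = 1.2500, f(x_0) = 1.562500, coefficient = 1
x_1 = 1.3750, f(x_1) = 1.890625, coefficient = 2
x_2 = 1.5000, f(x_2) = 2.250000, coefficient = 2
x_3 = 1.6250, f(x_3) = 2.640625, coefficient = 2
x_4 = 1.7500, f(x_4) = 3.062500, coefficient = 2
x_5 = 1.8750, f(x_5) = 3.515625, coefficient = 2
x_6 = 2.0000, f(x_6) = 4.000000, coefficient = 2
x_7 = 2.1250, f(x_7) = 4.515625, coefficient = 2
x_8 = 2.2500, f(x_8) = 5.062500, coefficient = 2
x_9 = 2.3750, f(x_9) = 5.640625, coefficient = 2
x_10 = 2.5000, f(x_10) = 6.250000, coefficient = 2
x_11 = 2.6250, f(x_11) = 6.890625, coefficient = 2
x_12 = 2.7500, f(x_12) = 7.562500, coefficient = 1

I ≈ (0.125000/2) × 100.562500 = 6.285156
Exact value: 6.281250
Error: 0.003906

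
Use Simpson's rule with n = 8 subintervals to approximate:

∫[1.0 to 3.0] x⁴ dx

f(x) = x⁴
a = 1.0, b = 3.0, n = 8
h = (b - a)/n = 0.250000

Simpson's rule: (h/3)[f(x₀) + 4f(x₁) + 2f(x₂) + ... + f(xₙ)]

x_0 = 1.0000, f(x_0) = 1.000000, coefficient = 1
x_1 = 1.2500, f(x_1) = 2.441406, coefficient = 4
x_2 = 1.5000, f(x_2) = 5.062500, coefficient = 2
x_3 = 1.7500, f(x_3) = 9.378906, coefficient = 4
x_4 = 2.0000, f(x_4) = 16.000000, coefficient = 2
x_5 = 2.2500, f(x_5) = 25.628906, coefficient = 4
x_6 = 2.5000, f(x_6) = 39.062500, coefficient = 2
x_7 = 2.7500, f(x_7) = 57.191406, coefficient = 4
x_8 = 3.0000, f(x_8) = 81.000000, coefficient = 1

I ≈ (0.250000/3) × 580.812500 = 48.401042
Exact value: 48.400000
Error: 0.001042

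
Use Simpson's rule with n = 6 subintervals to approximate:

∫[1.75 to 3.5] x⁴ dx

f(x) = x⁴
a = 1.75, b = 3.5, n = 6
h = (b - a)/n = 0.291667

Simpson's rule: (h/3)[f(x₀) + 4f(x₁) + 2f(x₂) + ... + f(xₙ)]

x_0 = 1.7500, f(x_0) = 9.378906, coefficient = 1
x_1 = 2.0417, f(x_1) = 17.375582, coefficient = 4
x_2 = 2.3333, f(x_2) = 29.641975, coefficient = 2
x_3 = 2.6250, f(x_3) = 47.480713, coefficient = 4
x_4 = 2.9167, f(x_4) = 72.368104, coefficient = 2
x_5 = 3.2083, f(x_5) = 105.954141, coefficient = 4
x_6 = 3.5000, f(x_6) = 150.062500, coefficient = 1

I ≈ (0.291667/3) × 1046.703306 = 101.762821
Exact value: 101.761133
Error: 0.001689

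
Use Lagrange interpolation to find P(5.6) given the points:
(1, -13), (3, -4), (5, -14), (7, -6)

Lagrange interpolation formula:
P(x) = Σ yᵢ × Lᵢ(x)
where Lᵢ(x) = Π_{j≠i} (x - xⱼ)/(xᵢ - xⱼ)

L_0(5.6) = (5.6 - 3)/(1 - 3) × (5.6 - 5)/(1 - 5) × (5.6 - 7)/(1 - 7) = 0.045500
L_1(5.6) = (5.6 - 1)/(3 - 1) × (5.6 - 5)/(3 - 5) × (5.6 - 7)/(3 - 7) = -0.241500
L_2(5.6) = (5.6 - 1)/(5 - 1) × (5.6 - 3)/(5 - 3) × (5.6 - 7)/(5 - 7) = 1.046500
L_3(5.6) = (5.6 - 1)/(7 - 1) × (5.6 - 3)/(7 - 3) × (5.6 - 5)/(7 - 5) = 0.149500

P(5.6) = (-13)×L_0(5.6) + (-4)×L_1(5.6) + (-14)×L_2(5.6) + (-6)×L_3(5.6)
P(5.6) = -15.173500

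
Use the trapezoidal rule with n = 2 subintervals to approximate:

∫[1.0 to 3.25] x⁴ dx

f(x) = x⁴
a = 1.0, b = 3.25, n = 2
h = (b - a)/n = 1.125000

Trapezoidal rule: (h/2)[f(x₀) + 2f(x₁) + 2f(x₂) + ... + f(xₙ)]

x_0 = 1.0000, f(x_0) = 1.000000, coefficient = 1
x_1 = 2.1250, f(x_1) = 20.390869, coefficient = 2
x_2 = 3.2500, f(x_2) = 111.566406, coefficient = 1

I ≈ (1.125000/2) × 153.348145 = 86.258331
Exact value: 72.318164
Error: 13.940167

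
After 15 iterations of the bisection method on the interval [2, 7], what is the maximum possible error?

Bisection error bound: |error| ≤ (b-a)/2^n
|error| ≤ (7 - 2)/2^15 = 5/2^15
|error| ≤ 0.0001525879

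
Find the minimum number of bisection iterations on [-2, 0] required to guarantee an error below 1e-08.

We need (b-a)/2^n ≤ 1e-08
(0 - (-2))/2^n ≤ 1e-08
2/2^n ≤ 1e-08
2^n ≥ 200000000
n ≥ log₂(200000000) = 27.58
n ≥ 28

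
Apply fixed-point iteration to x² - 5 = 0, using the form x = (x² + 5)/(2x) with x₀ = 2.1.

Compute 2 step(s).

Equation: x² - 5 = 0
Fixed-point form: x = (x² + 5)/(2x)
x₀ = 2.1

x_1 = g(2.100000) = 2.240476
x_2 = g(2.240476) = 2.236072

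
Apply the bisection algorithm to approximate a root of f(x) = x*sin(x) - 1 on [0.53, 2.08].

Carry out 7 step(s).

f(x) = x*sin(x) - 1
Initial interval: [0.53, 2.08]

Iteration 1:
  c_1 = (0.530000 + 2.080000)/2 = 1.305000
  f(c_1) = f(1.305000) = 0.259173
  f(a) × f(c) < 0, new interval: [0.530000, 1.305000]
Iteration 2:
  c_2 = (0.530000 + 1.305000)/2 = 0.917500
  f(c_2) = f(0.917500) = -0.271427
  f(a) × f(c) ≥ 0, new interval: [0.917500, 1.305000]
Iteration 3:
  c_3 = (0.917500 + 1.305000)/2 = 1.111250
  f(c_3) = f(1.111250) = -0.004038
  f(a) × f(c) ≥ 0, new interval: [1.111250, 1.305000]
Iteration 4:
  c_4 = (1.111250 + 1.305000)/2 = 1.208125
  f(c_4) = f(1.208125) = 0.129539
  f(a) × f(c) < 0, new interval: [1.111250, 1.208125]
Iteration 5:
  c_5 = (1.111250 + 1.208125)/2 = 1.159687
  f(c_5) = f(1.159687) = 0.063060
  f(a) × f(c) < 0, new interval: [1.111250, 1.159687]
Iteration 6:
  c_6 = (1.111250 + 1.159687)/2 = 1.135469
  f(c_6) = f(1.135469) = 0.029566
  f(a) × f(c) < 0, new interval: [1.111250, 1.135469]
Iteration 7:
  c_7 = (1.111250 + 1.135469)/2 = 1.123359
  f(c_7) = f(1.123359) = 0.012775
  f(a) × f(c) < 0, new interval: [1.111250, 1.123359]

After 7 iteration(s), the approximation is c_7 = 1.123359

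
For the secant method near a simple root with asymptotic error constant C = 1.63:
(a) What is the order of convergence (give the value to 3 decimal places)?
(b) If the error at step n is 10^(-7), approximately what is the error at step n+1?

(a) Secant method has superlinear convergence with order φ = (1+√5)/2 ≈ 1.618.
    This means |e_{n+1}| ≈ C|e_n|^1.618.

(b) With |e_n| = 10^(-7) and C = 1.63:
    |e_{n+1}| ≈ 1.63 × (10^(-7))^1.618 = 1.63 × 10^(-11.33)

(a) ≈ 1.618 (golden ratio); (b) |e_{n+1}| ≈ 7.690e-12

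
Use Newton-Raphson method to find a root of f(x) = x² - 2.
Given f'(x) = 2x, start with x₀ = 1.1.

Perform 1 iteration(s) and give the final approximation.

f(x) = x² - 2
f'(x) = 2x
x₀ = 1.1

Newton-Raphson formula: x_{n+1} = x_n - f(x_n)/f'(x_n)

Iteration 1:
  f(1.100000) = -0.790000
  f'(1.100000) = 2.200000
  x_1 = 1.100000 - (-0.790000)/2.200000 = 1.459091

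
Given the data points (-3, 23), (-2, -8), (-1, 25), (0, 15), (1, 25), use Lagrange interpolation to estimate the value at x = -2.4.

Lagrange interpolation formula:
P(x) = Σ yᵢ × Lᵢ(x)
where Lᵢ(x) = Π_{j≠i} (x - xⱼ)/(xᵢ - xⱼ)

L_0(-2.4) = (-2.4 - (-2))/(-3 - (-2)) × (-2.4 - (-1))/(-3 - (-1)) × (-2.4 - 0)/(-3 - 0) × (-2.4 - 1)/(-3 - 1) = 0.190400
L_1(-2.4) = (-2.4 - (-3))/(-2 - (-3)) × (-2.4 - (-1))/(-2 - (-1)) × (-2.4 - 0)/(-2 - 0) × (-2.4 - 1)/(-2 - 1) = 1.142400
L_2(-2.4) = (-2.4 - (-3))/(-1 - (-3)) × (-2.4 - (-2))/(-1 - (-2)) × (-2.4 - 0)/(-1 - 0) × (-2.4 - 1)/(-1 - 1) = -0.489600
L_3(-2.4) = (-2.4 - (-3))/(0 - (-3)) × (-2.4 - (-2))/(0 - (-2)) × (-2.4 - (-1))/(0 - (-1)) × (-2.4 - 1)/(0 - 1) = 0.190400
L_4(-2.4) = (-2.4 - (-3))/(1 - (-3)) × (-2.4 - (-2))/(1 - (-2)) × (-2.4 - (-1))/(1 - (-1)) × (-2.4 - 0)/(1 - 0) = -0.033600

P(-2.4) = 23×L_0(-2.4) + (-8)×L_1(-2.4) + 25×L_2(-2.4) + 15×L_3(-2.4) + 25×L_4(-2.4)
P(-2.4) = -14.984000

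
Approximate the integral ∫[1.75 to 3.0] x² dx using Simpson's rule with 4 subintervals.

f(x) = x²
a = 1.75, b = 3.0, n = 4
h = (b - a)/n = 0.312500

Simpson's rule: (h/3)[f(x₀) + 4f(x₁) + 2f(x₂) + ... + f(xₙ)]

x_0 = 1.7500, f(x_0) = 3.062500, coefficient = 1
x_1 = 2.0625, f(x_1) = 4.253906, coefficient = 4
x_2 = 2.3750, f(x_2) = 5.640625, coefficient = 2
x_3 = 2.6875, f(x_3) = 7.222656, coefficient = 4
x_4 = 3.0000, f(x_4) = 9.000000, coefficient = 1

I ≈ (0.312500/3) × 69.250000 = 7.213542
Exact value: 7.213542
Error: 0.000000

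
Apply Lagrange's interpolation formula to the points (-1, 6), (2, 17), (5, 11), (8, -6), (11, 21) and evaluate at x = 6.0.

Lagrange interpolation formula:
P(x) = Σ yᵢ × Lᵢ(x)
where Lᵢ(x) = Π_{j≠i} (x - xⱼ)/(xᵢ - xⱼ)

L_0(6.0) = (6.0 - 2)/(-1 - 2) × (6.0 - 5)/(-1 - 5) × (6.0 - 8)/(-1 - 8) × (6.0 - 11)/(-1 - 11) = 0.020576
L_1(6.0) = (6.0 - (-1))/(2 - (-1)) × (6.0 - 5)/(2 - 5) × (6.0 - 8)/(2 - 8) × (6.0 - 11)/(2 - 11) = -0.144033
L_2(6.0) = (6.0 - (-1))/(5 - (-1)) × (6.0 - 2)/(5 - 2) × (6.0 - 8)/(5 - 8) × (6.0 - 11)/(5 - 11) = 0.864198
L_3(6.0) = (6.0 - (-1))/(8 - (-1)) × (6.0 - 2)/(8 - 2) × (6.0 - 5)/(8 - 5) × (6.0 - 11)/(8 - 11) = 0.288066
L_4(6.0) = (6.0 - (-1))/(11 - (-1)) × (6.0 - 2)/(11 - 2) × (6.0 - 5)/(11 - 5) × (6.0 - 8)/(11 - 8) = -0.028807

P(6.0) = 6×L_0(6.0) + 17×L_1(6.0) + 11×L_2(6.0) + (-6)×L_3(6.0) + 21×L_4(6.0)
P(6.0) = 4.847737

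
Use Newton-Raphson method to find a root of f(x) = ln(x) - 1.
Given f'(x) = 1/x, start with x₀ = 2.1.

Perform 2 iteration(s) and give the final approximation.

f(x) = ln(x) - 1
f'(x) = 1/x
x₀ = 2.1

Newton-Raphson formula: x_{n+1} = x_n - f(x_n)/f'(x_n)

Iteration 1:
  f(2.100000) = -0.258063
  f'(2.100000) = 0.476190
  x_1 = 2.100000 - (-0.258063)/0.476190 = 2.641932
Iteration 2:
  f(2.641932) = -0.028490
  f'(2.641932) = 0.378511
  x_2 = 2.641932 - (-0.028490)/0.378511 = 2.717199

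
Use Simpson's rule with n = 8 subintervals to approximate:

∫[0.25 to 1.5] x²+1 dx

f(x) = x²+1
a = 0.25, b = 1.5, n = 8
h = (b - a)/n = 0.156250

Simpson's rule: (h/3)[f(x₀) + 4f(x₁) + 2f(x₂) + ... + f(xₙ)]

x_0 = 0.2500, f(x_0) = 1.062500, coefficient = 1
x_1 = 0.4062, f(x_1) = 1.165039, coefficient = 4
x_2 = 0.5625, f(x_2) = 1.316406, coefficient = 2
x_3 = 0.7188, f(x_3) = 1.516602, coefficient = 4
x_4 = 0.8750, f(x_4) = 1.765625, coefficient = 2
x_5 = 1.0312, f(x_5) = 2.063477, coefficient = 4
x_6 = 1.1875, f(x_6) = 2.410156, coefficient = 2
x_7 = 1.3438, f(x_7) = 2.805664, coefficient = 4
x_8 = 1.5000, f(x_8) = 3.250000, coefficient = 1

I ≈ (0.156250/3) × 45.500000 = 2.369792
Exact value: 2.369792
Error: 0.000000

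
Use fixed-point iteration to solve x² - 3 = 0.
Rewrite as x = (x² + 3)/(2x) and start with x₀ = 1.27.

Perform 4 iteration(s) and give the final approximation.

Equation: x² - 3 = 0
Fixed-point form: x = (x² + 3)/(2x)
x₀ = 1.27

x_1 = g(1.270000) = 1.816102
x_2 = g(1.816102) = 1.733996
x_3 = g(1.733996) = 1.732052
x_4 = g(1.732052) = 1.732051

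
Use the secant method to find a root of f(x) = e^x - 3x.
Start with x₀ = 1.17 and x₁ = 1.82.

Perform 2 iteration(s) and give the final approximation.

f(x) = e^x - 3x
x₀ = 1.17, x₁ = 1.82

Secant formula: x_{n+1} = x_n - f(x_n)(x_n - x_{n-1})/(f(x_n) - f(x_{n-1}))

Iteration 1:
  f(1.170000) = -0.288007
  f(1.820000) = 0.711858
  x_2 = 1.820000 - 0.711858×(1.820000 - 1.170000)/(0.711858 - (-0.288007))
       = 1.357230
Iteration 2:
  f(1.820000) = 0.711858
  f(1.357230) = -0.186274
  x_3 = 1.357230 - (-0.186274)×(1.357230 - 1.820000)/(-0.186274 - 0.711858)
       = 1.453209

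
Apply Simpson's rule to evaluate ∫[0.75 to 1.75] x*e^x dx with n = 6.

f(x) = x*e^x
a = 0.75, b = 1.75, n = 6
h = (b - a)/n = 0.166667

Simpson's rule: (h/3)[f(x₀) + 4f(x₁) + 2f(x₂) + ... + f(xₙ)]

x_0 = 0.7500, f(x_0) = 1.587750, coefficient = 1
x_1 = 0.9167, f(x_1) = 2.292528, coefficient = 4
x_2 = 1.0833, f(x_2) = 3.200721, coefficient = 2
x_3 = 1.2500, f(x_3) = 4.362929, coefficient = 4
x_4 = 1.4167, f(x_4) = 5.841417, coefficient = 2
x_5 = 1.5833, f(x_5) = 7.712679, coefficient = 4
x_6 = 1.7500, f(x_6) = 10.070555, coefficient = 1

I ≈ (0.166667/3) × 87.215126 = 4.845285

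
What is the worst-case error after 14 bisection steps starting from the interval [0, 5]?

Bisection error bound: |error| ≤ (b-a)/2^n
|error| ≤ (5 - 0)/2^14 = 5/2^14
|error| ≤ 0.0003051758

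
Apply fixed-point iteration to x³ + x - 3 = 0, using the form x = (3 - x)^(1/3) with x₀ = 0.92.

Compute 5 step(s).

Equation: x³ + x - 3 = 0
Fixed-point form: x = (3 - x)^(1/3)
x₀ = 0.92

x_1 = g(0.920000) = 1.276501
x_2 = g(1.276501) = 1.198957
x_3 = g(1.198957) = 1.216675
x_4 = g(1.216675) = 1.212672
x_5 = g(1.212672) = 1.213579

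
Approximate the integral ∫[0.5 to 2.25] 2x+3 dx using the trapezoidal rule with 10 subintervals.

f(x) = 2x+3
a = 0.5, b = 2.25, n = 10
h = (b - a)/n = 0.175000

Trapezoidal rule: (h/2)[f(x₀) + 2f(x₁) + 2f(x₂) + ... + f(xₙ)]

x_0 = 0.5000, f(x_0) = 4.000000, coefficient = 1
x_1 = 0.6750, f(x_1) = 4.350000, coefficient = 2
x_2 = 0.8500, f(x_2) = 4.700000, coefficient = 2
x_3 = 1.0250, f(x_3) = 5.050000, coefficient = 2
x_4 = 1.2000, f(x_4) = 5.400000, coefficient = 2
x_5 = 1.3750, f(x_5) = 5.750000, coefficient = 2
x_6 = 1.5500, f(x_6) = 6.100000, coefficient = 2
x_7 = 1.7250, f(x_7) = 6.450000, coefficient = 2
x_8 = 1.9000, f(x_8) = 6.800000, coefficient = 2
x_9 = 2.0750, f(x_9) = 7.150000, coefficient = 2
x_10 = 2.2500, f(x_10) = 7.500000, coefficient = 1

I ≈ (0.175000/2) × 115.000000 = 10.062500
Exact value: 10.062500
Error: 0.000000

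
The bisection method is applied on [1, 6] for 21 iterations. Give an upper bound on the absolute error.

Bisection error bound: |error| ≤ (b-a)/2^n
|error| ≤ (6 - 1)/2^21 = 5/2^21
|error| ≤ 0.0000023842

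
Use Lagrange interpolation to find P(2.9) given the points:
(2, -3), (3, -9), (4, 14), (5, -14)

Lagrange interpolation formula:
P(x) = Σ yᵢ × Lᵢ(x)
where Lᵢ(x) = Π_{j≠i} (x - xⱼ)/(xᵢ - xⱼ)

L_0(2.9) = (2.9 - 3)/(2 - 3) × (2.9 - 4)/(2 - 4) × (2.9 - 5)/(2 - 5) = 0.038500
L_1(2.9) = (2.9 - 2)/(3 - 2) × (2.9 - 4)/(3 - 4) × (2.9 - 5)/(3 - 5) = 1.039500
L_2(2.9) = (2.9 - 2)/(4 - 2) × (2.9 - 3)/(4 - 3) × (2.9 - 5)/(4 - 5) = -0.094500
L_3(2.9) = (2.9 - 2)/(5 - 2) × (2.9 - 3)/(5 - 3) × (2.9 - 4)/(5 - 4) = 0.016500

P(2.9) = (-3)×L_0(2.9) + (-9)×L_1(2.9) + 14×L_2(2.9) + (-14)×L_3(2.9)
P(2.9) = -11.025000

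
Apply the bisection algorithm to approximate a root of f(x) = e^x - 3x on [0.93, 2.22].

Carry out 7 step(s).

f(x) = e^x - 3x
Initial interval: [0.93, 2.22]

Iteration 1:
  c_1 = (0.930000 + 2.220000)/2 = 1.575000
  f(c_1) = f(1.575000) = 0.105742
  f(a) × f(c) < 0, new interval: [0.930000, 1.575000]
Iteration 2:
  c_2 = (0.930000 + 1.575000)/2 = 1.252500
  f(c_2) = f(1.252500) = -0.258420
  f(a) × f(c) ≥ 0, new interval: [1.252500, 1.575000]
Iteration 3:
  c_3 = (1.252500 + 1.575000)/2 = 1.413750
  f(c_3) = f(1.413750) = -0.129906
  f(a) × f(c) ≥ 0, new interval: [1.413750, 1.575000]
Iteration 4:
  c_4 = (1.413750 + 1.575000)/2 = 1.494375
  f(c_4) = f(1.494375) = -0.026575
  f(a) × f(c) ≥ 0, new interval: [1.494375, 1.575000]
Iteration 5:
  c_5 = (1.494375 + 1.575000)/2 = 1.534688
  f(c_5) = f(1.534688) = 0.035813
  f(a) × f(c) < 0, new interval: [1.494375, 1.534688]
Iteration 6:
  c_6 = (1.494375 + 1.534688)/2 = 1.514531
  f(c_6) = f(1.514531) = 0.003695
  f(a) × f(c) < 0, new interval: [1.494375, 1.514531]
Iteration 7:
  c_7 = (1.494375 + 1.514531)/2 = 1.504453
  f(c_7) = f(1.504453) = -0.011668
  f(a) × f(c) ≥ 0, new interval: [1.504453, 1.514531]

After 7 iteration(s), the approximation is c_7 = 1.504453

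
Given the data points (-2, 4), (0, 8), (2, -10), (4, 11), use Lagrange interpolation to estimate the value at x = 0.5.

Lagrange interpolation formula:
P(x) = Σ yᵢ × Lᵢ(x)
where Lᵢ(x) = Π_{j≠i} (x - xⱼ)/(xᵢ - xⱼ)

L_0(0.5) = (0.5 - 0)/(-2 - 0) × (0.5 - 2)/(-2 - 2) × (0.5 - 4)/(-2 - 4) = -0.054688
L_1(0.5) = (0.5 - (-2))/(0 - (-2)) × (0.5 - 2)/(0 - 2) × (0.5 - 4)/(0 - 4) = 0.820312
L_2(0.5) = (0.5 - (-2))/(2 - (-2)) × (0.5 - 0)/(2 - 0) × (0.5 - 4)/(2 - 4) = 0.273438
L_3(0.5) = (0.5 - (-2))/(4 - (-2)) × (0.5 - 0)/(4 - 0) × (0.5 - 2)/(4 - 2) = -0.039062

P(0.5) = 4×L_0(0.5) + 8×L_1(0.5) + (-10)×L_2(0.5) + 11×L_3(0.5)
P(0.5) = 3.179688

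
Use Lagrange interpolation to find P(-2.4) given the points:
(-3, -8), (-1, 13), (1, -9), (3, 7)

Lagrange interpolation formula:
P(x) = Σ yᵢ × Lᵢ(x)
where Lᵢ(x) = Π_{j≠i} (x - xⱼ)/(xᵢ - xⱼ)

L_0(-2.4) = (-2.4 - (-1))/(-3 - (-1)) × (-2.4 - 1)/(-3 - 1) × (-2.4 - 3)/(-3 - 3) = 0.535500
L_1(-2.4) = (-2.4 - (-3))/(-1 - (-3)) × (-2.4 - 1)/(-1 - 1) × (-2.4 - 3)/(-1 - 3) = 0.688500
L_2(-2.4) = (-2.4 - (-3))/(1 - (-3)) × (-2.4 - (-1))/(1 - (-1)) × (-2.4 - 3)/(1 - 3) = -0.283500
L_3(-2.4) = (-2.4 - (-3))/(3 - (-3)) × (-2.4 - (-1))/(3 - (-1)) × (-2.4 - 1)/(3 - 1) = 0.059500

P(-2.4) = (-8)×L_0(-2.4) + 13×L_1(-2.4) + (-9)×L_2(-2.4) + 7×L_3(-2.4)
P(-2.4) = 7.634500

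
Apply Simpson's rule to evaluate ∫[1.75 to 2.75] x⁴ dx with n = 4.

f(x) = x⁴
a = 1.75, b = 2.75, n = 4
h = (b - a)/n = 0.250000

Simpson's rule: (h/3)[f(x₀) + 4f(x₁) + 2f(x₂) + ... + f(xₙ)]

x_0 = 1.7500, f(x_0) = 9.378906, coefficient = 1
x_1 = 2.0000, f(x_1) = 16.000000, coefficient = 4
x_2 = 2.2500, f(x_2) = 25.628906, coefficient = 2
x_3 = 2.5000, f(x_3) = 39.062500, coefficient = 4
x_4 = 2.7500, f(x_4) = 57.191406, coefficient = 1

I ≈ (0.250000/3) × 338.078125 = 28.173177
Exact value: 28.172656
Error: 0.000521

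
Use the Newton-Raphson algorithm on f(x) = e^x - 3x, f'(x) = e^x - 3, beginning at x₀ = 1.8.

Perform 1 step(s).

f(x) = e^x - 3x
f'(x) = e^x - 3
x₀ = 1.8

Newton-Raphson formula: x_{n+1} = x_n - f(x_n)/f'(x_n)

Iteration 1:
  f(1.800000) = 0.649647
  f'(1.800000) = 3.049647
  x_1 = 1.800000 - 0.649647/3.049647 = 1.586976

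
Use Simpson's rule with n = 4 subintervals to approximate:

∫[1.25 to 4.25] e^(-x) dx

f(x) = e^(-x)
a = 1.25, b = 4.25, n = 4
h = (b - a)/n = 0.750000

Simpson's rule: (h/3)[f(x₀) + 4f(x₁) + 2f(x₂) + ... + f(xₙ)]

x_0 = 1.2500, f(x_0) = 0.286505, coefficient = 1
x_1 = 2.0000, f(x_1) = 0.135335, coefficient = 4
x_2 = 2.7500, f(x_2) = 0.063928, coefficient = 2
x_3 = 3.5000, f(x_3) = 0.030197, coefficient = 4
x_4 = 4.2500, f(x_4) = 0.014264, coefficient = 1

I ≈ (0.750000/3) × 1.090755 = 0.272689
Exact value: 0.272241
Error: 0.000448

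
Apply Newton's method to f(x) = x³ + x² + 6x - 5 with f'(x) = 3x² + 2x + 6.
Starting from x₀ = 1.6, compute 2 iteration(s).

f(x) = x³ + x² + 6x - 5
f'(x) = 3x² + 2x + 6
x₀ = 1.6

Newton-Raphson formula: x_{n+1} = x_n - f(x_n)/f'(x_n)

Iteration 1:
  f(1.600000) = 11.256000
  f'(1.600000) = 16.880000
  x_1 = 1.600000 - 11.256000/16.880000 = 0.933175
Iteration 2:
  f(0.933175) = 2.282493
  f'(0.933175) = 10.478799
  x_2 = 0.933175 - 2.282493/10.478799 = 0.715355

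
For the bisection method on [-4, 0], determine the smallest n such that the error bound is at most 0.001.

We need (b-a)/2^n ≤ 0.001
(0 - (-4))/2^n ≤ 0.001
4/2^n ≤ 0.001
2^n ≥ 4000
n ≥ log₂(4000) = 11.97
n ≥ 12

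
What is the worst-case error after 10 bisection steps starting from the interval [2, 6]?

Bisection error bound: |error| ≤ (b-a)/2^n
|error| ≤ (6 - 2)/2^10 = 4/2^10
|error| ≤ 0.0039062500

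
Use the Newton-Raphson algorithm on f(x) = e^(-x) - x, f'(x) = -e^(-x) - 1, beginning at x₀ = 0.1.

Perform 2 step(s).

f(x) = e^(-x) - x
f'(x) = -e^(-x) - 1
x₀ = 0.1

Newton-Raphson formula: x_{n+1} = x_n - f(x_n)/f'(x_n)

Iteration 1:
  f(0.100000) = 0.804837
  f'(0.100000) = -1.904837
  x_1 = 0.100000 - 0.804837/(-1.904837) = 0.522523
Iteration 2:
  f(0.522523) = 0.070500
  f'(0.522523) = -1.593023
  x_2 = 0.522523 - 0.070500/(-1.593023) = 0.566778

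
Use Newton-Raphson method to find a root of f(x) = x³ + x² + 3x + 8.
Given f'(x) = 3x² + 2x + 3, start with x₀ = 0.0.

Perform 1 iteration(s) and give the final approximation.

f(x) = x³ + x² + 3x + 8
f'(x) = 3x² + 2x + 3
x₀ = 0.0

Newton-Raphson formula: x_{n+1} = x_n - f(x_n)/f'(x_n)

Iteration 1:
  f(0.000000) = 8.000000
  f'(0.000000) = 3.000000
  x_1 = 0.000000 - 8.000000/3.000000 = -2.666667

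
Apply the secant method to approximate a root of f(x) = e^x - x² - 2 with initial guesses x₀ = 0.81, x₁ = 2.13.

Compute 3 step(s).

f(x) = e^x - x² - 2
x₀ = 0.81, x₁ = 2.13

Secant formula: x_{n+1} = x_n - f(x_n)(x_n - x_{n-1})/(f(x_n) - f(x_{n-1}))

Iteration 1:
  f(0.810000) = -0.408192
  f(2.130000) = 1.877967
  x_2 = 2.130000 - 1.877967×(2.130000 - 0.810000)/(1.877967 - (-0.408192))
       = 1.045685
Iteration 2:
  f(2.130000) = 1.877967
  f(1.045685) = -0.248110
  x_3 = 1.045685 - (-0.248110)×(1.045685 - 2.130000)/(-0.248110 - 1.877967)
       = 1.172223
Iteration 3:
  f(1.045685) = -0.248110
  f(1.172223) = -0.144944
  x_4 = 1.172223 - (-0.144944)×(1.172223 - 1.045685)/(-0.144944 - (-0.248110))
       = 1.350002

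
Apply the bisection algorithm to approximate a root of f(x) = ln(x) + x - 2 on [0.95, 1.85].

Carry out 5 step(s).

f(x) = ln(x) + x - 2
Initial interval: [0.95, 1.85]

Iteration 1:
  c_1 = (0.950000 + 1.850000)/2 = 1.400000
  f(c_1) = f(1.400000) = -0.263528
  f(a) × f(c) ≥ 0, new interval: [1.400000, 1.850000]
Iteration 2:
  c_2 = (1.400000 + 1.850000)/2 = 1.625000
  f(c_2) = f(1.625000) = 0.110508
  f(a) × f(c) < 0, new interval: [1.400000, 1.625000]
Iteration 3:
  c_3 = (1.400000 + 1.625000)/2 = 1.512500
  f(c_3) = f(1.512500) = -0.073736
  f(a) × f(c) ≥ 0, new interval: [1.512500, 1.625000]
Iteration 4:
  c_4 = (1.512500 + 1.625000)/2 = 1.568750
  f(c_4) = f(1.568750) = 0.019029
  f(a) × f(c) < 0, new interval: [1.512500, 1.568750]
Iteration 5:
  c_5 = (1.512500 + 1.568750)/2 = 1.540625
  f(c_5) = f(1.540625) = -0.027187
  f(a) × f(c) ≥ 0, new interval: [1.540625, 1.568750]

After 5 iteration(s), the approximation is c_5 = 1.540625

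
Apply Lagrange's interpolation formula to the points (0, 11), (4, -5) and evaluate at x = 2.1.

Lagrange interpolation formula:
P(x) = Σ yᵢ × Lᵢ(x)
where Lᵢ(x) = Π_{j≠i} (x - xⱼ)/(xᵢ - xⱼ)

L_0(2.1) = (2.1 - 4)/(0 - 4) = 0.475000
L_1(2.1) = (2.1 - 0)/(4 - 0) = 0.525000

P(2.1) = 11×L_0(2.1) + (-5)×L_1(2.1)
P(2.1) = 2.600000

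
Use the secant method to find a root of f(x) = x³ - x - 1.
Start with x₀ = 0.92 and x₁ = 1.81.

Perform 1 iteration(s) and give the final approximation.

f(x) = x³ - x - 1
x₀ = 0.92, x₁ = 1.81

Secant formula: x_{n+1} = x_n - f(x_n)(x_n - x_{n-1})/(f(x_n) - f(x_{n-1}))

Iteration 1:
  f(0.920000) = -1.141312
  f(1.810000) = 3.119741
  x_2 = 1.810000 - 3.119741×(1.810000 - 0.920000)/(3.119741 - (-1.141312))
       = 1.158384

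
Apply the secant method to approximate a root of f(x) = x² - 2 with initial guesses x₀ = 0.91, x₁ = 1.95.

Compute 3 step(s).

f(x) = x² - 2
x₀ = 0.91, x₁ = 1.95

Secant formula: x_{n+1} = x_n - f(x_n)(x_n - x_{n-1})/(f(x_n) - f(x_{n-1}))

Iteration 1:
  f(0.910000) = -1.171900
  f(1.950000) = 1.802500
  x_2 = 1.950000 - 1.802500×(1.950000 - 0.910000)/(1.802500 - (-1.171900))
       = 1.319755
Iteration 2:
  f(1.950000) = 1.802500
  f(1.319755) = -0.258246
  x_3 = 1.319755 - (-0.258246)×(1.319755 - 1.950000)/(-0.258246 - 1.802500)
       = 1.398735
Iteration 3:
  f(1.319755) = -0.258246
  f(1.398735) = -0.043539
  x_4 = 1.398735 - (-0.043539)×(1.398735 - 1.319755)/(-0.043539 - (-0.258246))
       = 1.414751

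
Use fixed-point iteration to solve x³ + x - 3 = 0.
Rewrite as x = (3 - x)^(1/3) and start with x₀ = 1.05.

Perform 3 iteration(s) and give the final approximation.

Equation: x³ + x - 3 = 0
Fixed-point form: x = (3 - x)^(1/3)
x₀ = 1.05

x_1 = g(1.050000) = 1.249333
x_2 = g(1.249333) = 1.205224
x_3 = g(1.205224) = 1.215262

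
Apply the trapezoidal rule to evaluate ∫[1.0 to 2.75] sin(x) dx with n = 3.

f(x) = sin(x)
a = 1.0, b = 2.75, n = 3
h = (b - a)/n = 0.583333

Trapezoidal rule: (h/2)[f(x₀) + 2f(x₁) + 2f(x₂) + ... + f(xₙ)]

x_0 = 1.0000, f(x_0) = 0.841471, coefficient = 1
x_1 = 1.5833, f(x_1) = 0.999921, coefficient = 2
x_2 = 2.1667, f(x_2) = 0.827660, coefficient = 2
x_3 = 2.7500, f(x_3) = 0.381661, coefficient = 1

I ≈ (0.583333/2) × 4.878296 = 1.422836
Exact value: 1.464605
Error: 0.041768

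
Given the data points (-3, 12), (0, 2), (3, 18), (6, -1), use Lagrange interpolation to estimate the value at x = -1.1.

Lagrange interpolation formula:
P(x) = Σ yᵢ × Lᵢ(x)
where Lᵢ(x) = Π_{j≠i} (x - xⱼ)/(xᵢ - xⱼ)

L_0(-1.1) = (-1.1 - 0)/(-3 - 0) × (-1.1 - 3)/(-3 - 3) × (-1.1 - 6)/(-3 - 6) = 0.197660
L_1(-1.1) = (-1.1 - (-3))/(0 - (-3)) × (-1.1 - 3)/(0 - 3) × (-1.1 - 6)/(0 - 6) = 1.024241
L_2(-1.1) = (-1.1 - (-3))/(3 - (-3)) × (-1.1 - 0)/(3 - 0) × (-1.1 - 6)/(3 - 6) = -0.274796
L_3(-1.1) = (-1.1 - (-3))/(6 - (-3)) × (-1.1 - 0)/(6 - 0) × (-1.1 - 3)/(6 - 3) = 0.052895

P(-1.1) = 12×L_0(-1.1) + 2×L_1(-1.1) + 18×L_2(-1.1) + (-1)×L_3(-1.1)
P(-1.1) = -0.578821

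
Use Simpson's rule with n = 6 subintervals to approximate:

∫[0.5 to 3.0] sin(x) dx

f(x) = sin(x)
a = 0.5, b = 3.0, n = 6
h = (b - a)/n = 0.416667

Simpson's rule: (h/3)[f(x₀) + 4f(x₁) + 2f(x₂) + ... + f(xₙ)]

x_0 = 0.5000, f(x_0) = 0.479426, coefficient = 1
x_1 = 0.9167, f(x_1) = 0.793578, coefficient = 4
x_2 = 1.3333, f(x_2) = 0.971938, coefficient = 2
x_3 = 1.7500, f(x_3) = 0.983986, coefficient = 4
x_4 = 2.1667, f(x_4) = 0.827660, coefficient = 2
x_5 = 2.5833, f(x_5) = 0.529711, coefficient = 4
x_6 = 3.0000, f(x_6) = 0.141120, coefficient = 1

I ≈ (0.416667/3) × 13.448839 = 1.867894
Exact value: 1.867575
Error: 0.000319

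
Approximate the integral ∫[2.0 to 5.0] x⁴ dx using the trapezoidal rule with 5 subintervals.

f(x) = x⁴
a = 2.0, b = 5.0, n = 5
h = (b - a)/n = 0.600000

Trapezoidal rule: (h/2)[f(x₀) + 2f(x₁) + 2f(x₂) + ... + f(xₙ)]

x_0 = 2.0000, f(x_0) = 16.000000, coefficient = 1
x_1 = 2.6000, f(x_1) = 45.697600, coefficient = 2
x_2 = 3.2000, f(x_2) = 104.857600, coefficient = 2
x_3 = 3.8000, f(x_3) = 208.513600, coefficient = 2
x_4 = 4.4000, f(x_4) = 374.809600, coefficient = 2
x_5 = 5.0000, f(x_5) = 625.000000, coefficient = 1

I ≈ (0.600000/2) × 2108.756800 = 632.627040
Exact value: 618.600000
Error: 14.027040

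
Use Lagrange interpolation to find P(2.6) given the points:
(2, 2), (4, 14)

Lagrange interpolation formula:
P(x) = Σ yᵢ × Lᵢ(x)
where Lᵢ(x) = Π_{j≠i} (x - xⱼ)/(xᵢ - xⱼ)

L_0(2.6) = (2.6 - 4)/(2 - 4) = 0.700000
L_1(2.6) = (2.6 - 2)/(4 - 2) = 0.300000

P(2.6) = 2×L_0(2.6) + 14×L_1(2.6)
P(2.6) = 5.600000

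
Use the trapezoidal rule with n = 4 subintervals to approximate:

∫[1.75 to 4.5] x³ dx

f(x) = x³
a = 1.75, b = 4.5, n = 4
h = (b - a)/n = 0.687500

Trapezoidal rule: (h/2)[f(x₀) + 2f(x₁) + 2f(x₂) + ... + f(xₙ)]

x_0 = 1.7500, f(x_0) = 5.359375, coefficient = 1
x_1 = 2.4375, f(x_1) = 14.482178, coefficient = 2
x_2 = 3.1250, f(x_2) = 30.517578, coefficient = 2
x_3 = 3.8125, f(x_3) = 55.415283, coefficient = 2
x_4 = 4.5000, f(x_4) = 91.125000, coefficient = 1

I ≈ (0.687500/2) × 297.314453 = 102.201843
Exact value: 100.170898
Error: 2.030945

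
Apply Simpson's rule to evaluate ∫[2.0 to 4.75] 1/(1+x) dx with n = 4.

f(x) = 1/(1+x)
a = 2.0, b = 4.75, n = 4
h = (b - a)/n = 0.687500

Simpson's rule: (h/3)[f(x₀) + 4f(x₁) + 2f(x₂) + ... + f(xₙ)]

x_0 = 2.0000, f(x_0) = 0.333333, coefficient = 1
x_1 = 2.6875, f(x_1) = 0.271186, coefficient = 4
x_2 = 3.3750, f(x_2) = 0.228571, coefficient = 2
x_3 = 4.0625, f(x_3) = 0.197531, coefficient = 4
x_4 = 4.7500, f(x_4) = 0.173913, coefficient = 1

I ≈ (0.687500/3) × 2.839258 = 0.650663
Exact value: 0.650588
Error: 0.000076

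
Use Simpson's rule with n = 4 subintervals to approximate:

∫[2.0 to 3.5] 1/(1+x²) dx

f(x) = 1/(1+x²)
a = 2.0, b = 3.5, n = 4
h = (b - a)/n = 0.375000

Simpson's rule: (h/3)[f(x₀) + 4f(x₁) + 2f(x₂) + ... + f(xₙ)]

x_0 = 2.0000, f(x_0) = 0.200000, coefficient = 1
x_1 = 2.3750, f(x_1) = 0.150588, coefficient = 4
x_2 = 2.7500, f(x_2) = 0.116788, coefficient = 2
x_3 = 3.1250, f(x_3) = 0.092888, coefficient = 4
x_4 = 3.5000, f(x_4) = 0.075472, coefficient = 1

I ≈ (0.375000/3) × 1.482954 = 0.185369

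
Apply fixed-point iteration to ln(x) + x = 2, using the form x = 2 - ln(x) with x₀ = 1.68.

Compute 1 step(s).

Equation: ln(x) + x = 2
Fixed-point form: x = 2 - ln(x)
x₀ = 1.68

x_1 = g(1.680000) = 1.481206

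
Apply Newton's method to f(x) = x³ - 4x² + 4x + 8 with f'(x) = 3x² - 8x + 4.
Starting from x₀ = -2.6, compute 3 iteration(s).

f(x) = x³ - 4x² + 4x + 8
f'(x) = 3x² - 8x + 4
x₀ = -2.6

Newton-Raphson formula: x_{n+1} = x_n - f(x_n)/f'(x_n)

Iteration 1:
  f(-2.600000) = -47.016000
  f'(-2.600000) = 45.080000
  x_1 = -2.600000 - (-47.016000)/45.080000 = -1.557054
Iteration 2:
  f(-1.557054) = -11.700836
  f'(-1.557054) = 23.729686
  x_2 = -1.557054 - (-11.700836)/23.729686 = -1.063966
Iteration 3:
  f(-1.063966) = -1.988387
  f'(-1.063966) = 15.907793
  x_3 = -1.063966 - (-1.988387)/15.907793 = -0.938971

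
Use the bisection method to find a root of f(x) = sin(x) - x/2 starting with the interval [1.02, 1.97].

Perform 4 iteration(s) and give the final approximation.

f(x) = sin(x) - x/2
Initial interval: [1.02, 1.97]

Iteration 1:
  c_1 = (1.020000 + 1.970000)/2 = 1.495000
  f(c_1) = f(1.495000) = 0.249629
  f(a) × f(c) ≥ 0, new interval: [1.495000, 1.970000]
Iteration 2:
  c_2 = (1.495000 + 1.970000)/2 = 1.732500
  f(c_2) = f(1.732500) = 0.120704
  f(a) × f(c) ≥ 0, new interval: [1.732500, 1.970000]
Iteration 3:
  c_3 = (1.732500 + 1.970000)/2 = 1.851250
  f(c_3) = f(1.851250) = 0.035305
  f(a) × f(c) ≥ 0, new interval: [1.851250, 1.970000]
Iteration 4:
  c_4 = (1.851250 + 1.970000)/2 = 1.910625
  f(c_4) = f(1.910625) = -0.012501
  f(a) × f(c) < 0, new interval: [1.851250, 1.910625]

After 4 iteration(s), the approximation is c_4 = 1.910625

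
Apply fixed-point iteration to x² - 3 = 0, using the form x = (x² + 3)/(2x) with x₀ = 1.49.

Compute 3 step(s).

Equation: x² - 3 = 0
Fixed-point form: x = (x² + 3)/(2x)
x₀ = 1.49

x_1 = g(1.490000) = 1.751711
x_2 = g(1.751711) = 1.732161
x_3 = g(1.732161) = 1.732051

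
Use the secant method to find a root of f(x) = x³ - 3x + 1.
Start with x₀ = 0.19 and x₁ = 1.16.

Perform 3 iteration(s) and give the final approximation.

f(x) = x³ - 3x + 1
x₀ = 0.19, x₁ = 1.16

Secant formula: x_{n+1} = x_n - f(x_n)(x_n - x_{n-1})/(f(x_n) - f(x_{n-1}))

Iteration 1:
  f(0.190000) = 0.436859
  f(1.160000) = -0.919104
  x_2 = 1.160000 - (-0.919104)×(1.160000 - 0.190000)/(-0.919104 - 0.436859)
       = 0.502511
Iteration 2:
  f(1.160000) = -0.919104
  f(0.502511) = -0.380640
  x_3 = 0.502511 - (-0.380640)×(0.502511 - 1.160000)/(-0.380640 - (-0.919104))
       = 0.037732
Iteration 3:
  f(0.502511) = -0.380640
  f(0.037732) = 0.886858
  x_4 = 0.037732 - 0.886858×(0.037732 - 0.502511)/(0.886858 - (-0.380640))
       = 0.362934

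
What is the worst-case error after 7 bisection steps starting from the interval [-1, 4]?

Bisection error bound: |error| ≤ (b-a)/2^n
|error| ≤ (4 - (-1))/2^7 = 5/2^7
|error| ≤ 0.0390625000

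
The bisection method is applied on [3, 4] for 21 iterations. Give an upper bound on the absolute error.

Bisection error bound: |error| ≤ (b-a)/2^n
|error| ≤ (4 - 3)/2^21 = 1/2^21
|error| ≤ 0.0000004768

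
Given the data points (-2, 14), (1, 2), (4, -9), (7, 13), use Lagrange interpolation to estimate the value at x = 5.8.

Lagrange interpolation formula:
P(x) = Σ yᵢ × Lᵢ(x)
where Lᵢ(x) = Π_{j≠i} (x - xⱼ)/(xᵢ - xⱼ)

L_0(5.8) = (5.8 - 1)/(-2 - 1) × (5.8 - 4)/(-2 - 4) × (5.8 - 7)/(-2 - 7) = 0.064000
L_1(5.8) = (5.8 - (-2))/(1 - (-2)) × (5.8 - 4)/(1 - 4) × (5.8 - 7)/(1 - 7) = -0.312000
L_2(5.8) = (5.8 - (-2))/(4 - (-2)) × (5.8 - 1)/(4 - 1) × (5.8 - 7)/(4 - 7) = 0.832000
L_3(5.8) = (5.8 - (-2))/(7 - (-2)) × (5.8 - 1)/(7 - 1) × (5.8 - 4)/(7 - 4) = 0.416000

P(5.8) = 14×L_0(5.8) + 2×L_1(5.8) + (-9)×L_2(5.8) + 13×L_3(5.8)
P(5.8) = -1.808000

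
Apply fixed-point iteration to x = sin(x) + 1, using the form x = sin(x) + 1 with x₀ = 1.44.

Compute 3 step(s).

Equation: x = sin(x) + 1
Fixed-point form: x = sin(x) + 1
x₀ = 1.44

x_1 = g(1.440000) = 1.991458
x_2 = g(1.991458) = 1.912819
x_3 = g(1.912819) = 1.942078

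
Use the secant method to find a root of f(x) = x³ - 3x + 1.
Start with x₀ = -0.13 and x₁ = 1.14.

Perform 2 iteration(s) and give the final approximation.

f(x) = x³ - 3x + 1
x₀ = -0.13, x₁ = 1.14

Secant formula: x_{n+1} = x_n - f(x_n)(x_n - x_{n-1})/(f(x_n) - f(x_{n-1}))

Iteration 1:
  f(-0.130000) = 1.387803
  f(1.140000) = -0.938456
  x_2 = 1.140000 - (-0.938456)×(1.140000 - (-0.130000))/(-0.938456 - 1.387803)
       = 0.627658
Iteration 2:
  f(1.140000) = -0.938456
  f(0.627658) = -0.635706
  x_3 = 0.627658 - (-0.635706)×(0.627658 - 1.140000)/(-0.635706 - (-0.938456))
       = -0.448143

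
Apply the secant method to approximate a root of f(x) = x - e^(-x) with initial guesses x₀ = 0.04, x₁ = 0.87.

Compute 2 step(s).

f(x) = x - e^(-x)
x₀ = 0.04, x₁ = 0.87

Secant formula: x_{n+1} = x_n - f(x_n)(x_n - x_{n-1})/(f(x_n) - f(x_{n-1}))

Iteration 1:
  f(0.040000) = -0.920789
  f(0.870000) = 0.451048
  x_2 = 0.870000 - 0.451048×(0.870000 - 0.040000)/(0.451048 - (-0.920789))
       = 0.597103
Iteration 2:
  f(0.870000) = 0.451048
  f(0.597103) = 0.046699
  x_3 = 0.597103 - 0.046699×(0.597103 - 0.870000)/(0.046699 - 0.451048)
       = 0.565586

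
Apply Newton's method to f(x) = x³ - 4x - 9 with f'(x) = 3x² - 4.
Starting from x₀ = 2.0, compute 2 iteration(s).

f(x) = x³ - 4x - 9
f'(x) = 3x² - 4
x₀ = 2.0

Newton-Raphson formula: x_{n+1} = x_n - f(x_n)/f'(x_n)

Iteration 1:
  f(2.000000) = -9.000000
  f'(2.000000) = 8.000000
  x_1 = 2.000000 - (-9.000000)/8.000000 = 3.125000
Iteration 2:
  f(3.125000) = 9.017578
  f'(3.125000) = 25.296875
  x_2 = 3.125000 - 9.017578/25.296875 = 2.768530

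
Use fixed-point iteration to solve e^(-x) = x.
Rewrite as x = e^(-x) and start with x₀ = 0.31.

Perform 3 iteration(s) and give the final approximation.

Equation: e^(-x) = x
Fixed-point form: x = e^(-x)
x₀ = 0.31

x_1 = g(0.310000) = 0.733447
x_2 = g(0.733447) = 0.480251
x_3 = g(0.480251) = 0.618628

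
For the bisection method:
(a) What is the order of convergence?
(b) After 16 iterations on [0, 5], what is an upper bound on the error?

(a) Bisection has linear (order 1) convergence; the error is halved each step.

(b) Error bound = (b-a)/2^n = (5 - 0)/2^{16}
    = 5/2^{16}

(a) 1 (linear); (b) error ≤ 7.63e-05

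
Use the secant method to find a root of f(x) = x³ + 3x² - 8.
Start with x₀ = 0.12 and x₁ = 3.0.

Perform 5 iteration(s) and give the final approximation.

f(x) = x³ + 3x² - 8
x₀ = 0.12, x₁ = 3.0

Secant formula: x_{n+1} = x_n - f(x_n)(x_n - x_{n-1})/(f(x_n) - f(x_{n-1}))

Iteration 1:
  f(0.120000) = -7.955072
  f(3.000000) = 46.000000
  x_2 = 3.000000 - 46.000000×(3.000000 - 0.120000)/(46.000000 - (-7.955072))
       = 0.544624
Iteration 2:
  f(3.000000) = 46.000000
  f(0.544624) = -6.948611
  x_3 = 0.544624 - (-6.948611)×(0.544624 - 3.000000)/(-6.948611 - 46.000000)
       = 0.866850
Iteration 3:
  f(0.544624) = -6.948611
  f(0.866850) = -5.094334
  x_4 = 0.866850 - (-5.094334)×(0.866850 - 0.544624)/(-5.094334 - (-6.948611))
       = 1.752117
Iteration 4:
  f(0.866850) = -5.094334
  f(1.752117) = 6.588594
  x_5 = 1.752117 - 6.588594×(1.752117 - 0.866850)/(6.588594 - (-5.094334))
       = 1.252870
Iteration 5:
  f(1.752117) = 6.588594
  f(1.252870) = -1.324335
  x_6 = 1.252870 - (-1.324335)×(1.252870 - 1.752117)/(-1.324335 - 6.588594)
       = 1.336426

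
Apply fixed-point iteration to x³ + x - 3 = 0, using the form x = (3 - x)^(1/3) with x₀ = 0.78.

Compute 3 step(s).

Equation: x³ + x - 3 = 0
Fixed-point form: x = (3 - x)^(1/3)
x₀ = 0.78

x_1 = g(0.780000) = 1.304521
x_2 = g(1.304521) = 1.192424
x_3 = g(1.192424) = 1.218145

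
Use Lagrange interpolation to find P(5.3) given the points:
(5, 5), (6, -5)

Lagrange interpolation formula:
P(x) = Σ yᵢ × Lᵢ(x)
where Lᵢ(x) = Π_{j≠i} (x - xⱼ)/(xᵢ - xⱼ)

L_0(5.3) = (5.3 - 6)/(5 - 6) = 0.700000
L_1(5.3) = (5.3 - 5)/(6 - 5) = 0.300000

P(5.3) = 5×L_0(5.3) + (-5)×L_1(5.3)
P(5.3) = 2.000000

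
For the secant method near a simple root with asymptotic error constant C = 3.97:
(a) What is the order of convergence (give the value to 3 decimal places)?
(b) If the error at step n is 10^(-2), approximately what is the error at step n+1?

(a) Secant method has superlinear convergence with order φ = (1+√5)/2 ≈ 1.618.
    This means |e_{n+1}| ≈ C|e_n|^1.618.

(b) With |e_n| = 10^(-2) and C = 3.97:
    |e_{n+1}| ≈ 3.97 × (10^(-2))^1.618 = 3.97 × 10^(-3.24)

(a) ≈ 1.618 (golden ratio); (b) |e_{n+1}| ≈ 2.305e-03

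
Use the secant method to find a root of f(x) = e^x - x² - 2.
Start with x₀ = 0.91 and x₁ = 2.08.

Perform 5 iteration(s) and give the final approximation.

f(x) = e^x - x² - 2
x₀ = 0.91, x₁ = 2.08

Secant formula: x_{n+1} = x_n - f(x_n)(x_n - x_{n-1})/(f(x_n) - f(x_{n-1}))

Iteration 1:
  f(0.910000) = -0.343777
  f(2.080000) = 1.678069
  x_2 = 2.080000 - 1.678069×(2.080000 - 0.910000)/(1.678069 - (-0.343777))
       = 1.108937
Iteration 2:
  f(2.080000) = 1.678069
  f(1.108937) = -0.198607
  x_3 = 1.108937 - (-0.198607)×(1.108937 - 2.080000)/(-0.198607 - 1.678069)
       = 1.211704
Iteration 3:
  f(1.108937) = -0.198607
  f(1.211704) = -0.109023
  x_4 = 1.211704 - (-0.109023)×(1.211704 - 1.108937)/(-0.109023 - (-0.198607))
       = 1.336770
Iteration 4:
  f(1.211704) = -0.109023
  f(1.336770) = 0.019774
  x_5 = 1.336770 - 0.019774×(1.336770 - 1.211704)/(0.019774 - (-0.109023))
       = 1.317569
Iteration 5:
  f(1.336770) = 0.019774
  f(1.317569) = -0.001656
  x_6 = 1.317569 - (-0.001656)×(1.317569 - 1.336770)/(-0.001656 - 0.019774)
       = 1.319053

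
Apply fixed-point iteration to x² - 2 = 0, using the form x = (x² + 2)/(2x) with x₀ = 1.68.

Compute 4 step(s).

Equation: x² - 2 = 0
Fixed-point form: x = (x² + 2)/(2x)
x₀ = 1.68

x_1 = g(1.680000) = 1.435238
x_2 = g(1.435238) = 1.414368
x_3 = g(1.414368) = 1.414214
x_4 = g(1.414214) = 1.414214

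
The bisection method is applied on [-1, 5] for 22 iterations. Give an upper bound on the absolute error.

Bisection error bound: |error| ≤ (b-a)/2^n
|error| ≤ (5 - (-1))/2^22 = 6/2^22
|error| ≤ 0.0000014305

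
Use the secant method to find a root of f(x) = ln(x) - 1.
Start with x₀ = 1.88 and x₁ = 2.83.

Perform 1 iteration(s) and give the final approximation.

f(x) = ln(x) - 1
x₀ = 1.88, x₁ = 2.83

Secant formula: x_{n+1} = x_n - f(x_n)(x_n - x_{n-1})/(f(x_n) - f(x_{n-1}))

Iteration 1:
  f(1.880000) = -0.368728
  f(2.830000) = 0.040277
  x_2 = 2.830000 - 0.040277×(2.830000 - 1.880000)/(0.040277 - (-0.368728))
       = 2.736449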